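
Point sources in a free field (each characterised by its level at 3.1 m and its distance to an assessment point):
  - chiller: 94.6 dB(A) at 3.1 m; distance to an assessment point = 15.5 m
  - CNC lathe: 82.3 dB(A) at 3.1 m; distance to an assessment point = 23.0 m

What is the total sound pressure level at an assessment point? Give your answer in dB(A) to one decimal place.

80.7 dB(A)

Apply inverse-square spreading to bring every level to the receiver, then sum 10^(L/10).
chiller: 94.6 − 20·log₁₀(15.5/3.1) = 94.6 − 13.98 = 80.62 dB(A).
CNC lathe: 82.3 − 20·log₁₀(23.0/3.1) = 82.3 − 17.41 = 64.89 dB(A).
Σ 10^(L/10) = 1.184e+08 → L_total = 10·log₁₀(1.184e+08) = 80.74 dB(A).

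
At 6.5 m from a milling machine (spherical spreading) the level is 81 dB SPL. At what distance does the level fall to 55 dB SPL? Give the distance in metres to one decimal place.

Point-source spreading drops the level by 20·log₁₀(r₂/r₁); inverting, r₂/r₁ = 10^(ΔL/20).
r₂ = 6.5·10^((81−55)/20) = 6.5·10^(26.0/20) = 129.69 m.

129.7 m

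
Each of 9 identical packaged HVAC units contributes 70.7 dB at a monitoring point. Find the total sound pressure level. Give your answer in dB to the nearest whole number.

L_total = L₁ + 10·log₁₀ N for N identical incoherent sources.
L_total = 70.7 + 10·log₁₀(9) = 70.7 + 9.542 = 80.24 dB.

80 dB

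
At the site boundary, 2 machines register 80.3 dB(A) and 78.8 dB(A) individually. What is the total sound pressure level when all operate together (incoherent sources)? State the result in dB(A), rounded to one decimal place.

82.6 dB(A)

Incoherent sources combine by intensity addition: L_total = 10·log₁₀(Σ 10^(L_i/10)).
Σ 10^(L/10) = 10^(80.3/10) + 10^(78.8/10) = 1.830e+08.
L_total = 10·log₁₀(1.830e+08) = 82.62 dB(A).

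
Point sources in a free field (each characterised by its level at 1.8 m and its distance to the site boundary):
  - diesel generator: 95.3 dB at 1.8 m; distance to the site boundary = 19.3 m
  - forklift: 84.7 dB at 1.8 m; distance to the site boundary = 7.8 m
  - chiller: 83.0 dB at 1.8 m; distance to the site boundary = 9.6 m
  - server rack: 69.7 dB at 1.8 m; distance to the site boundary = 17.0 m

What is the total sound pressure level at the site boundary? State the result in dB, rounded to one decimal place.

Apply inverse-square spreading to bring every level to the receiver, then sum 10^(L/10).
diesel generator: 95.3 − 20·log₁₀(19.3/1.8) = 95.3 − 20.61 = 74.69 dB.
forklift: 84.7 − 20·log₁₀(7.8/1.8) = 84.7 − 12.74 = 71.96 dB.
chiller: 83.0 − 20·log₁₀(9.6/1.8) = 83.0 − 14.54 = 68.46 dB.
server rack: 69.7 − 20·log₁₀(17.0/1.8) = 69.7 − 19.50 = 50.20 dB.
Σ 10^(L/10) = 5.231e+07 → L_total = 10·log₁₀(5.231e+07) = 77.19 dB.

77.2 dB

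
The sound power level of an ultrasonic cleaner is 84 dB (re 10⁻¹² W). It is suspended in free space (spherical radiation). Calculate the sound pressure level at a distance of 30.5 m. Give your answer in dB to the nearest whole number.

43 dB

The power spreads over a sphere of area 4π·r², so L_p = L_w − 10·log₁₀(4π·r²).
4π·r² = 1.169e+04 m², 10·log₁₀ of that is 40.678 dB.
L_p = 84 − 40.678 = 43.32 dB.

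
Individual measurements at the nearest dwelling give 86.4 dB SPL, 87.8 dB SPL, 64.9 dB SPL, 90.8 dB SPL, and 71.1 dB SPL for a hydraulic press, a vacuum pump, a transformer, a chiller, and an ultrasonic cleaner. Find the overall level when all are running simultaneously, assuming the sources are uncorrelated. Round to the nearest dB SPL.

For uncorrelated sources the intensities add, so convert each level to linear form, sum, and take 10·log₁₀ of the total.
Σ 10^(L/10) = 10^(86.4/10) + 10^(87.8/10) + 10^(64.9/10) + 10^(90.8/10) + 10^(71.1/10) = 2.257e+09.
L_total = 10·log₁₀(2.257e+09) = 93.54 dB SPL.

94 dB SPL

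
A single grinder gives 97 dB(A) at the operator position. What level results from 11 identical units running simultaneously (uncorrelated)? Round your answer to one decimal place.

107.4 dB(A)

N identical incoherent sources raise the level by 10·log₁₀ N.
L_total = 97 + 10·log₁₀(11) = 97 + 10.414 = 107.41 dB(A).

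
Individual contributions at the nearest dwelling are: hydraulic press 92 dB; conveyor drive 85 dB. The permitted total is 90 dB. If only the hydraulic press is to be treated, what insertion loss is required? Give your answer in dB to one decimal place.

3.7 dB

Fixed contribution from the other source: Σ 10^(L/10) = 10^(85/10) = 3.162e+08 (85.00 dB).
The limit corresponds to 10^(90/10) = 1.000e+09; subtracting the fixed part leaves 6.838e+08 for the hydraulic press, i.e. 88.35 dB.
Required insertion loss = 92 − 88.35 = 3.65 dB.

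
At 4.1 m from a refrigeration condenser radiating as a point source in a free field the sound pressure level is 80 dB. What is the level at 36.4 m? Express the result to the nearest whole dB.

Point-source attenuation: ΔL = 20·log₁₀(r₂/r₁) = 20·log₁₀(36.4/4.1) = 18.966 dB.
L₂ = 80 − 20·log₁₀(36.4/4.1) = 80 − 18.966 = 61.03 dB.

61 dB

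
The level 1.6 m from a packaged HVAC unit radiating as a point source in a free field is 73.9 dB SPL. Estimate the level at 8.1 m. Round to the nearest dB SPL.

60 dB SPL

Spherical spreading from a point source gives a 20·log₁₀(r₂/r₁) drop.
L₂ = 73.9 − 20·log₁₀(8.1/1.6) = 73.9 − 14.087 = 59.81 dB SPL.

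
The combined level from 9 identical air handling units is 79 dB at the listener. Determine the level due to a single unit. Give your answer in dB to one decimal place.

For N identical incoherent sources L_total = L₁ + 10·log₁₀ N, so L₁ = 79 − 10·log₁₀(9) = 79 − 9.542.

69.5 dB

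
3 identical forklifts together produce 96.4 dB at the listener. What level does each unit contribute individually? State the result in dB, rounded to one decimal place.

3 equal contributions raise the level by 10·log₁₀ 3 = 4.771 dB, so each unit alone gives 96.4 − 4.771.

91.6 dB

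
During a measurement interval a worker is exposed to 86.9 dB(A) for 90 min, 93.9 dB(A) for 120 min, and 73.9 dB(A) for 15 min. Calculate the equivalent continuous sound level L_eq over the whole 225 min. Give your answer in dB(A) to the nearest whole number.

Weight each interval's intensity by its duration and average over T = 225 min:
Σ tᵢ·10^(Lᵢ/10) = 90·10^(86.9/10) + 120·10^(93.9/10) + 15·10^(73.9/10) = 3.390e+11.
L_eq = 10·log₁₀(3.390e+11/225) = 91.78 dB(A).

92 dB(A)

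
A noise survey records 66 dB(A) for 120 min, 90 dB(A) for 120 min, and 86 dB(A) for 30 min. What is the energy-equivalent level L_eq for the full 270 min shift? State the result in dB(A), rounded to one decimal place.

86.9 dB(A)

Weight each interval's intensity by its duration and average over T = 270 min:
Σ tᵢ·10^(Lᵢ/10) = 120·10^(66/10) + 120·10^(90/10) + 30·10^(86/10) = 1.324e+11.
L_eq = 10·log₁₀(1.324e+11/270) = 86.91 dB(A).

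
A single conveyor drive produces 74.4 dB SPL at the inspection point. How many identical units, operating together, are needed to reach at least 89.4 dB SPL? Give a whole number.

Need L₁ + 10·log₁₀ N ≥ 89.4, i.e. log₁₀ N ≥ 1.50.
N ≥ 10^(15.0/10) = 31.623, so N = 32.

32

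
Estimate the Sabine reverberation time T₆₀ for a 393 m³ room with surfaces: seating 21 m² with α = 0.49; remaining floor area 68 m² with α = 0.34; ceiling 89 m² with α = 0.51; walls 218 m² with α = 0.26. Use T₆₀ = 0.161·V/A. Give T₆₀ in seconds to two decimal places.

0.47 s

Summing Sᵢαᵢ: 21·0.49 + 68·0.34 + 89·0.51 + 218·0.26 = 135.48 m².
T₆₀ = 0.161 × 393 / 135.48 = 0.467 s.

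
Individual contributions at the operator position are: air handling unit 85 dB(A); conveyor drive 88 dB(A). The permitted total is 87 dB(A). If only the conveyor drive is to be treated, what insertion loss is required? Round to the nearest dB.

Everything except the conveyor drive sums to 10^(85/10) = 3.162e+08 in linear terms, 85.00 dB(A).
The limit corresponds to 10^(87/10) = 5.012e+08; subtracting the fixed part leaves 1.850e+08 for the conveyor drive, i.e. 82.67 dB(A).
So the conveyor drive must be reduced from 88 to 82.67 dB(A): IL = 5.33 dB.

5 dB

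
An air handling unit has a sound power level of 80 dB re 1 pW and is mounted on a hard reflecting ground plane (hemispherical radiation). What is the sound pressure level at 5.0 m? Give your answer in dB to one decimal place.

Free-field hemispherical radiation: L_p = L_w − 10·log₁₀(2π·r²), r = 5.0 m.
2π·r² = 157.1 m², 10·log₁₀ of that is 21.961 dB.
L_p = 80 − 21.961 = 58.04 dB.

58.0 dB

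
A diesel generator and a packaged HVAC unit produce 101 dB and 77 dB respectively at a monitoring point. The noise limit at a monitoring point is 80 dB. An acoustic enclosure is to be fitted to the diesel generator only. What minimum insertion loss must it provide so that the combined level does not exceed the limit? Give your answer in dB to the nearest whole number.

24 dB

The untreated sources together contribute 10^(77/10) = 5.012e+07, i.e. 77.00 dB.
The limit corresponds to 10^(80/10) = 1.000e+08; subtracting the fixed part leaves 4.988e+07 for the diesel generator, i.e. 76.98 dB.
So the diesel generator must be reduced from 101 to 76.98 dB: IL = 24.02 dB.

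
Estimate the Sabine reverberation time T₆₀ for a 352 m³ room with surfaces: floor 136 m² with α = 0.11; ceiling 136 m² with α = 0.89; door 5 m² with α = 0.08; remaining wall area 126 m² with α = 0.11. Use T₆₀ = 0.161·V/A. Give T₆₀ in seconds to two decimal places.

Summing Sᵢαᵢ: 136·0.11 + 136·0.89 + 5·0.08 + 126·0.11 = 150.26 m².
T₆₀ = 0.161 × 352 / 150.26 = 0.377 s.

0.38 s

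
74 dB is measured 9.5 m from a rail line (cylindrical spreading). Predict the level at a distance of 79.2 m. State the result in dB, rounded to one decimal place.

Cylindrical spreading from a line source gives a 10·log₁₀(r₂/r₁) drop.
L₂ = 74 − 10·log₁₀(79.2/9.5) = 74 − 9.210 = 64.79 dB.

64.8 dB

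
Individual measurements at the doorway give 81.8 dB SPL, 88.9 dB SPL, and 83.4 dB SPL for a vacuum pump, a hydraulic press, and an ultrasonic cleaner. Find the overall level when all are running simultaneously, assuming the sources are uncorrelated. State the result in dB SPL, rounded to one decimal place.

Incoherent sources combine by intensity addition: L_total = 10·log₁₀(Σ 10^(L_i/10)).
Σ 10^(L/10) = 10^(81.8/10) + 10^(88.9/10) + 10^(83.4/10) = 1.146e+09.
L_total = 10·log₁₀(1.146e+09) = 90.59 dB SPL.

90.6 dB SPL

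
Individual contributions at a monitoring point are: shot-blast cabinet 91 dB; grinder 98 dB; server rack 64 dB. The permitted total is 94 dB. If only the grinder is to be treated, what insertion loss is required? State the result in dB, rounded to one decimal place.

Fixed contribution from the other sources: Σ 10^(L/10) = 10^(91/10) + 10^(64/10) = 1.261e+09 (91.01 dB).
The limit corresponds to 10^(94/10) = 2.512e+09; subtracting the fixed part leaves 1.250e+09 for the grinder, i.e. 90.97 dB.
Required insertion loss = 98 − 90.97 = 7.03 dB.

7.0 dB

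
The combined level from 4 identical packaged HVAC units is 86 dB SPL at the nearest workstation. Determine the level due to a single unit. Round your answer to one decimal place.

80.0 dB SPL

4 equal contributions raise the level by 10·log₁₀ 4 = 6.021 dB, so each unit alone gives 86 − 6.021.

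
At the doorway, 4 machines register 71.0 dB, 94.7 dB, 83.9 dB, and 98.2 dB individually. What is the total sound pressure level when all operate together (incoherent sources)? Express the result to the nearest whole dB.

Incoherent sources combine by intensity addition: L_total = 10·log₁₀(Σ 10^(L_i/10)).
Σ 10^(L/10) = 10^(71.0/10) + 10^(94.7/10) + 10^(83.9/10) + 10^(98.2/10) = 9.816e+09.
L_total = 10·log₁₀(9.816e+09) = 99.92 dB.

100 dB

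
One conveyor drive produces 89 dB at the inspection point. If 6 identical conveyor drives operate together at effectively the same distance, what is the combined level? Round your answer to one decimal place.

L_total = L₁ + 10·log₁₀ N for N identical incoherent sources.
L_total = 89 + 10·log₁₀(6) = 89 + 7.782 = 96.78 dB.

96.8 dB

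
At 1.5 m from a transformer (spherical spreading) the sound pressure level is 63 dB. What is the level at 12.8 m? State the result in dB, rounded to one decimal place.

44.4 dB

Point-source attenuation: ΔL = 20·log₁₀(r₂/r₁) = 20·log₁₀(12.8/1.5) = 18.622 dB.
L₂ = 63 − 20·log₁₀(12.8/1.5) = 63 − 18.622 = 44.38 dB.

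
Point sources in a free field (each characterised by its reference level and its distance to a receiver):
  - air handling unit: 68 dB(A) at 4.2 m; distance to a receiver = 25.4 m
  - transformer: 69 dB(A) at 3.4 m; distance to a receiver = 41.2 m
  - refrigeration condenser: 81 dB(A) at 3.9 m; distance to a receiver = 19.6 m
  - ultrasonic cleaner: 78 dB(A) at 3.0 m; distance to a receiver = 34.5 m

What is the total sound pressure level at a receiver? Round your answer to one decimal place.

67.5 dB(A)

Apply inverse-square spreading to bring every level to the receiver, then sum 10^(L/10).
air handling unit: 68 − 20·log₁₀(25.4/4.2) = 68 − 15.63 = 52.37 dB(A).
transformer: 69 − 20·log₁₀(41.2/3.4) = 69 − 21.67 = 47.33 dB(A).
refrigeration condenser: 81 − 20·log₁₀(19.6/3.9) = 81 − 14.02 = 66.98 dB(A).
ultrasonic cleaner: 78 − 20·log₁₀(34.5/3.0) = 78 − 21.21 = 56.79 dB(A).
Σ 10^(L/10) = 5.688e+06 → L_total = 10·log₁₀(5.688e+06) = 67.55 dB(A).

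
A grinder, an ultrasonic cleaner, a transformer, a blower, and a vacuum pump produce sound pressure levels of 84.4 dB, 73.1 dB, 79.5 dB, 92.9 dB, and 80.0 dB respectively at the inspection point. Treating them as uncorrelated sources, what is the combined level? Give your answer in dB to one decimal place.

Incoherent sources combine by intensity addition: L_total = 10·log₁₀(Σ 10^(L_i/10)).
Σ 10^(L/10) = 10^(84.4/10) + 10^(73.1/10) + 10^(79.5/10) + 10^(92.9/10) + 10^(80.0/10) = 2.435e+09.
L_total = 10·log₁₀(2.435e+09) = 93.86 dB.

93.9 dB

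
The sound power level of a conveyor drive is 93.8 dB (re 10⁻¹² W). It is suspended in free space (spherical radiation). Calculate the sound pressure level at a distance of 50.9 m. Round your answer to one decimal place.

48.7 dB

L_p = L_w − 10·log₁₀(4π·r²) with r = 50.9 m.
4π·r² = 3.256e+04 m², 10·log₁₀ of that is 45.126 dB.
L_p = 93.8 − 45.126 = 48.67 dB.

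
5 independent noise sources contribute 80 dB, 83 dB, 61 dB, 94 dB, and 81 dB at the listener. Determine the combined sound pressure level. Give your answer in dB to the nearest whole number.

95 dB

Incoherent sources combine by intensity addition: L_total = 10·log₁₀(Σ 10^(L_i/10)).
Σ 10^(L/10) = 10^(80/10) + 10^(83/10) + 10^(61/10) + 10^(94/10) + 10^(81/10) = 2.939e+09.
L_total = 10·log₁₀(2.939e+09) = 94.68 dB.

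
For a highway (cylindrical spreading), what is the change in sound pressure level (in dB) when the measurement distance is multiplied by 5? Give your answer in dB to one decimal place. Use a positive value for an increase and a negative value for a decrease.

-7.0 dB

A line source loses 3 dB per doubling of distance; generally ΔL = −10·log₁₀(r₂/r₁).
ΔL = −10·log₁₀(5) = -6.99 dB.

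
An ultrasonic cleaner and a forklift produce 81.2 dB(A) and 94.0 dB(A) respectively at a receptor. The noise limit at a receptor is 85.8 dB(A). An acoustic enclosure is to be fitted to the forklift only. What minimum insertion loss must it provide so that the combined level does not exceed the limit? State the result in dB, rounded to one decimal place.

10.0 dB

The untreated sources together contribute 10^(81.2/10) = 1.318e+08, i.e. 81.20 dB(A).
The limit corresponds to 10^(85.8/10) = 3.802e+08; subtracting the fixed part leaves 2.484e+08 for the forklift, i.e. 83.95 dB(A).
So the forklift must be reduced from 94.0 to 83.95 dB(A): IL = 10.05 dB.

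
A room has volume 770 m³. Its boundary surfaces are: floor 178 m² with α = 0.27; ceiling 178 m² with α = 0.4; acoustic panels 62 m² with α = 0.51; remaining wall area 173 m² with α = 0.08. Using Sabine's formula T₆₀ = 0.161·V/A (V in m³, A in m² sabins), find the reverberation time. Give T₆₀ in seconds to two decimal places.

0.75 s

Total absorption A = 178·0.27 + 178·0.4 + 62·0.51 + 173·0.08 = 164.72 m² sabins.
T₆₀ = 0.161·V/A = 0.161·770/164.72 = 0.753 s.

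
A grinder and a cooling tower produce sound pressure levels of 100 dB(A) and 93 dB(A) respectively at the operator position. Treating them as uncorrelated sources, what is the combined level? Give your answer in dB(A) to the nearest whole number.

101 dB(A)

For uncorrelated sources the intensities add, so convert each level to linear form, sum, and take 10·log₁₀ of the total.
Σ 10^(L/10) = 10^(100/10) + 10^(93/10) = 1.200e+10.
L_total = 10·log₁₀(1.200e+10) = 100.79 dB(A).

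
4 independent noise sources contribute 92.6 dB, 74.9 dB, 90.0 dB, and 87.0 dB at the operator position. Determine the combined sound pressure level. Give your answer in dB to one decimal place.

Incoherent sources combine by intensity addition: L_total = 10·log₁₀(Σ 10^(L_i/10)).
Σ 10^(L/10) = 10^(92.6/10) + 10^(74.9/10) + 10^(90.0/10) + 10^(87.0/10) = 3.352e+09.
L_total = 10·log₁₀(3.352e+09) = 95.25 dB.

95.3 dB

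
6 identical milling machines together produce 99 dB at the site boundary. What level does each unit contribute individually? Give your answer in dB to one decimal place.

91.2 dB

Dividing the total intensity by 6 lowers the level by 10·log₁₀ 6 = 7.782 dB: L₁ = 99 − 7.782.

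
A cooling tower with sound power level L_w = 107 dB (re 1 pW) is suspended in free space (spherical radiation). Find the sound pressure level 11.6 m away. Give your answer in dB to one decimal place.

The power spreads over a sphere of area 4π·r², so L_p = L_w − 10·log₁₀(4π·r²).
4π·r² = 1691 m², 10·log₁₀ of that is 32.281 dB.
L_p = 107 − 32.281 = 74.72 dB.

74.7 dB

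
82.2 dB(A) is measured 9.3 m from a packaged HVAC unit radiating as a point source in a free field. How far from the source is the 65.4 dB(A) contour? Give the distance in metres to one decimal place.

64.3 m

Point-source spreading drops the level by 20·log₁₀(r₂/r₁); inverting, r₂/r₁ = 10^(ΔL/20).
r₂ = 9.3·10^((82.2−65.4)/20) = 9.3·10^(16.8/20) = 64.34 m.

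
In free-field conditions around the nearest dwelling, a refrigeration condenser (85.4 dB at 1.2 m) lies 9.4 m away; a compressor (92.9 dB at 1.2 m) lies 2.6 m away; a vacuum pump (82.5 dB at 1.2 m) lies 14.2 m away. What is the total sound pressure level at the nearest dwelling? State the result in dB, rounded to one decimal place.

86.3 dB

First find each source's level at the receiver (point-source: −20·log₁₀(r/r_ref)), then combine on an intensity basis.
refrigeration condenser: 85.4 − 20·log₁₀(9.4/1.2) = 85.4 − 17.88 = 67.52 dB.
compressor: 92.9 − 20·log₁₀(2.6/1.2) = 92.9 − 6.72 = 86.18 dB.
vacuum pump: 82.5 − 20·log₁₀(14.2/1.2) = 82.5 − 21.46 = 61.04 dB.
Σ 10^(L/10) = 4.223e+08 → L_total = 10·log₁₀(4.223e+08) = 86.26 dB.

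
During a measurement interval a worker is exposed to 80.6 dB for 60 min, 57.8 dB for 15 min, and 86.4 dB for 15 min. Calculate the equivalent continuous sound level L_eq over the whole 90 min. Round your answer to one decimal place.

81.7 dB

Weight each interval's intensity by its duration and average over T = 90 min:
Σ tᵢ·10^(Lᵢ/10) = 60·10^(80.6/10) + 15·10^(57.8/10) + 15·10^(86.4/10) = 1.345e+10.
L_eq = 10·log₁₀(1.345e+10/90) = 81.74 dB.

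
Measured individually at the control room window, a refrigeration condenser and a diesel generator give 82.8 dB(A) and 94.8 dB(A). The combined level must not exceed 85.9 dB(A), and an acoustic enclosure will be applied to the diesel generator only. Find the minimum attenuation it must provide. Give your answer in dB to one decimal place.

11.8 dB

Fixed contribution from the other source: Σ 10^(L/10) = 10^(82.8/10) = 1.905e+08 (82.80 dB(A)).
To meet 85.9 dB(A) overall, the treated diesel generator may contribute at most 10^(85.9/10) − 1.905e+08 = 1.985e+08, i.e. 82.98 dB(A).
Required insertion loss = 94.8 − 82.98 = 11.82 dB.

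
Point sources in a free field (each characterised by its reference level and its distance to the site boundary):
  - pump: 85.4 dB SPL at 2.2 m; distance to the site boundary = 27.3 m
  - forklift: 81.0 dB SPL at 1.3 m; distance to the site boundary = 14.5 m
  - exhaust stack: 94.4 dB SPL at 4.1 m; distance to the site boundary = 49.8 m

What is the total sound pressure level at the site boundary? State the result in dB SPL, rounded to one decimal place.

73.4 dB SPL

Apply inverse-square spreading to bring every level to the receiver, then sum 10^(L/10).
pump: 85.4 − 20·log₁₀(27.3/2.2) = 85.4 − 21.87 = 63.53 dB SPL.
forklift: 81.0 − 20·log₁₀(14.5/1.3) = 81.0 − 20.95 = 60.05 dB SPL.
exhaust stack: 94.4 − 20·log₁₀(49.8/4.1) = 94.4 − 21.69 = 72.71 dB SPL.
Σ 10^(L/10) = 2.193e+07 → L_total = 10·log₁₀(2.193e+07) = 73.41 dB SPL.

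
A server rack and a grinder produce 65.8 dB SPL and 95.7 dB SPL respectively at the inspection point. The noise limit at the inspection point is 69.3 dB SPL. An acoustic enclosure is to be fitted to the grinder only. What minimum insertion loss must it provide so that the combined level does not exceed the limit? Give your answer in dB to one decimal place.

Everything except the grinder sums to 10^(65.8/10) = 3.802e+06 in linear terms, 65.80 dB SPL.
To meet 69.3 dB SPL overall, the treated grinder may contribute at most 10^(69.3/10) − 3.802e+06 = 4.709e+06, i.e. 66.73 dB SPL.
Required insertion loss = 95.7 − 66.73 = 28.97 dB.

29.0 dB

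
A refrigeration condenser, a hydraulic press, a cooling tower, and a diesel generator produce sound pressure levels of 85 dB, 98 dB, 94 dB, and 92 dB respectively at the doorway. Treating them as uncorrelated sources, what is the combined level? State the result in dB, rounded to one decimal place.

For uncorrelated sources the intensities add, so convert each level to linear form, sum, and take 10·log₁₀ of the total.
Σ 10^(L/10) = 10^(85/10) + 10^(98/10) + 10^(94/10) + 10^(92/10) = 1.072e+10.
L_total = 10·log₁₀(1.072e+10) = 100.30 dB.

100.3 dB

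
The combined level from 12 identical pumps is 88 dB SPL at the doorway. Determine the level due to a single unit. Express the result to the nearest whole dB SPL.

77 dB SPL

Dividing the total intensity by 12 lowers the level by 10·log₁₀ 12 = 10.792 dB: L₁ = 88 − 10.792.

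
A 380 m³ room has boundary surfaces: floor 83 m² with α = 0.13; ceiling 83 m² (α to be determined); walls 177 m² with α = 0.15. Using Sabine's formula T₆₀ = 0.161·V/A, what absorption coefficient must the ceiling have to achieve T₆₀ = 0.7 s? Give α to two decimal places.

0.60

From T₆₀ = 0.161·V/A, the target T₆₀ = 0.7 s needs A = 0.161·380/0.7 = 87.40 m².
Absorption from the other surfaces = 83·0.13 + 177·0.15 = 37.34 m², so the ceiling must supply 50.06 m² over 83 m².
α = 50.06/83 = 0.603.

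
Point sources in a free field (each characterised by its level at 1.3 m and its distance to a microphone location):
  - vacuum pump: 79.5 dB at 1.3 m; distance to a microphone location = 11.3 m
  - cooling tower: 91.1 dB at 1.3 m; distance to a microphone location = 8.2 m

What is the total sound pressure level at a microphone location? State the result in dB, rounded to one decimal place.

First find each source's level at the receiver (point-source: −20·log₁₀(r/r_ref)), then combine on an intensity basis.
vacuum pump: 79.5 − 20·log₁₀(11.3/1.3) = 79.5 − 18.78 = 60.72 dB.
cooling tower: 91.1 − 20·log₁₀(8.2/1.3) = 91.1 − 16.00 = 75.10 dB.
Σ 10^(L/10) = 3.356e+07 → L_total = 10·log₁₀(3.356e+07) = 75.26 dB.

75.3 dB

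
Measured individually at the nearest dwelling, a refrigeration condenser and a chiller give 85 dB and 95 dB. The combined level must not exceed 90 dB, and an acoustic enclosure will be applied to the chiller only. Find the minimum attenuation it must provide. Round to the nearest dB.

Everything except the chiller sums to 10^(85/10) = 3.162e+08 in linear terms, 85.00 dB.
To meet 90 dB overall, the treated chiller may contribute at most 10^(90/10) − 3.162e+08 = 6.838e+08, i.e. 88.35 dB.
So the chiller must be reduced from 95 to 88.35 dB: IL = 6.65 dB.

7 dB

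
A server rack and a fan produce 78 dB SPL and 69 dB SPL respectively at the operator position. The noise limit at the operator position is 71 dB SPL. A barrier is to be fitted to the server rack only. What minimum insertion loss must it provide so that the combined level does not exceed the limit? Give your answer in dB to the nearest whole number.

11 dB

Everything except the server rack sums to 10^(69/10) = 7.943e+06 in linear terms, 69.00 dB SPL.
To meet 71 dB SPL overall, the treated server rack may contribute at most 10^(71/10) − 7.943e+06 = 4.646e+06, i.e. 66.67 dB SPL.
So the server rack must be reduced from 78 to 66.67 dB SPL: IL = 11.33 dB.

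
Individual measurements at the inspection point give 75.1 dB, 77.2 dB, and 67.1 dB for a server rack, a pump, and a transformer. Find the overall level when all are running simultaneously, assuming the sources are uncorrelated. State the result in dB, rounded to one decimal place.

Incoherent sources combine by intensity addition: L_total = 10·log₁₀(Σ 10^(L_i/10)).
Σ 10^(L/10) = 10^(75.1/10) + 10^(77.2/10) + 10^(67.1/10) = 8.997e+07.
L_total = 10·log₁₀(8.997e+07) = 79.54 dB.

79.5 dB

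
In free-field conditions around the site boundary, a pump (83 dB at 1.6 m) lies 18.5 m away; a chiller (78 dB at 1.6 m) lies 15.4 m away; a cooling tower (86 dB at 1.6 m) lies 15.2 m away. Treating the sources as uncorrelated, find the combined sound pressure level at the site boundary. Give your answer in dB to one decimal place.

First find each source's level at the receiver (point-source: −20·log₁₀(r/r_ref)), then combine on an intensity basis.
pump: 83 − 20·log₁₀(18.5/1.6) = 83 − 21.26 = 61.74 dB.
chiller: 78 − 20·log₁₀(15.4/1.6) = 78 − 19.67 = 58.33 dB.
cooling tower: 86 − 20·log₁₀(15.2/1.6) = 86 − 19.55 = 66.45 dB.
Σ 10^(L/10) = 6.585e+06 → L_total = 10·log₁₀(6.585e+06) = 68.19 dB.

68.2 dB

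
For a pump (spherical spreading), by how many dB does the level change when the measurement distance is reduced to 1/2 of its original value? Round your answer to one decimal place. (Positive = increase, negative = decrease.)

+6.0 dB

With spherical spreading the level changes by −20·log₁₀(r₂/r₁).
ΔL = −20·log₁₀(0.5) = +6.02 dB.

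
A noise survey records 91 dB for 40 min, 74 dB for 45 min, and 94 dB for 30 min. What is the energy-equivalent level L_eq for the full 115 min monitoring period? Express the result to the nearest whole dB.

L_eq = 10·log₁₀[(1/T)·Σ tᵢ·10^(Lᵢ/10)] with T = 115 min.
Σ tᵢ·10^(Lᵢ/10) = 40·10^(91/10) + 45·10^(74/10) + 30·10^(94/10) = 1.268e+11.
L_eq = 10·log₁₀(1.268e+11/115) = 90.43 dB.

90 dB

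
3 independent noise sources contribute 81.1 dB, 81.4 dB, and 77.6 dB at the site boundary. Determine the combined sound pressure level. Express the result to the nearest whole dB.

For uncorrelated sources the intensities add, so convert each level to linear form, sum, and take 10·log₁₀ of the total.
Σ 10^(L/10) = 10^(81.1/10) + 10^(81.4/10) + 10^(77.6/10) = 3.244e+08.
L_total = 10·log₁₀(3.244e+08) = 85.11 dB.

85 dB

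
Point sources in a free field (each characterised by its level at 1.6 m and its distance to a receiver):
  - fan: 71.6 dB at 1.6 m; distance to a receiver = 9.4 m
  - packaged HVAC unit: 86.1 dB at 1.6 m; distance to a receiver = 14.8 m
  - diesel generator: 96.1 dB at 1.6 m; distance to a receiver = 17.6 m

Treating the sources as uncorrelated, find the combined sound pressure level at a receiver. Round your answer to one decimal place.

First find each source's level at the receiver (point-source: −20·log₁₀(r/r_ref)), then combine on an intensity basis.
fan: 71.6 − 20·log₁₀(9.4/1.6) = 71.6 − 15.38 = 56.22 dB.
packaged HVAC unit: 86.1 − 20·log₁₀(14.8/1.6) = 86.1 − 19.32 = 66.78 dB.
diesel generator: 96.1 − 20·log₁₀(17.6/1.6) = 96.1 − 20.83 = 75.27 dB.
Σ 10^(L/10) = 3.885e+07 → L_total = 10·log₁₀(3.885e+07) = 75.89 dB.

75.9 dB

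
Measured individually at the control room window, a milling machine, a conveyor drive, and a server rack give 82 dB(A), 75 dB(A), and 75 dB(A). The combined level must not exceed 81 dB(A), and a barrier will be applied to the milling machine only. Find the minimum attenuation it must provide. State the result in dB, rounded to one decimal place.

4.0 dB

Fixed contribution from the other sources: Σ 10^(L/10) = 10^(75/10) + 10^(75/10) = 6.325e+07 (78.01 dB(A)).
The limit corresponds to 10^(81/10) = 1.259e+08; subtracting the fixed part leaves 6.265e+07 for the milling machine, i.e. 77.97 dB(A).
So the milling machine must be reduced from 82 to 77.97 dB(A): IL = 4.03 dB.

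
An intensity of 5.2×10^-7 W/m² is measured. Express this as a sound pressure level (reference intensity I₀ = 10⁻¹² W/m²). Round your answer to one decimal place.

57.2 dB

L = 10·log₁₀(I/I₀) = 10·log₁₀(5.2×10^-7/10⁻¹²) = 10·log₁₀(5.2×10^5).
L = 10·(0.7160 + 5) = 57.16 dB.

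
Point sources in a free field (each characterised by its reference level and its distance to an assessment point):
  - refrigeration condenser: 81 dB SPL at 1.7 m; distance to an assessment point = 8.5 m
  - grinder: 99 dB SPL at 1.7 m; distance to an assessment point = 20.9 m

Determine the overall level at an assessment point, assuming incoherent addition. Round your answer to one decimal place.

77.6 dB SPL

Apply inverse-square spreading to bring every level to the receiver, then sum 10^(L/10).
refrigeration condenser: 81 − 20·log₁₀(8.5/1.7) = 81 − 13.98 = 67.02 dB SPL.
grinder: 99 − 20·log₁₀(20.9/1.7) = 99 − 21.79 = 77.21 dB SPL.
Σ 10^(L/10) = 5.759e+07 → L_total = 10·log₁₀(5.759e+07) = 77.60 dB SPL.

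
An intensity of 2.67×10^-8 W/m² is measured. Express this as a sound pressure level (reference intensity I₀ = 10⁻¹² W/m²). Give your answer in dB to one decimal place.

44.3 dB

Dividing by I₀ shifts the exponent by 12: I/I₀ = 2.67×10^4.
L = 10·(0.4265 + 4) = 44.27 dB.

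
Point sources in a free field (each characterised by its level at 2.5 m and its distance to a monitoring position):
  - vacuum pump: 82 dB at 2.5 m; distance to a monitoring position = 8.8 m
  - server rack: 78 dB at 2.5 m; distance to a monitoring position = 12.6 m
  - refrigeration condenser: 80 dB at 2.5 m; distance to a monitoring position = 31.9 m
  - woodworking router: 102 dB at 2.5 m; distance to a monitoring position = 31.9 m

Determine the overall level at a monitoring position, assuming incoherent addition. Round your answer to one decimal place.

80.5 dB

Propagate each source to the receiver with L = L_ref − 20·log₁₀(r/r_ref), then add intensities.
vacuum pump: 82 − 20·log₁₀(8.8/2.5) = 82 − 10.93 = 71.07 dB.
server rack: 78 − 20·log₁₀(12.6/2.5) = 78 − 14.05 = 63.95 dB.
refrigeration condenser: 80 − 20·log₁₀(31.9/2.5) = 80 − 22.12 = 57.88 dB.
woodworking router: 102 − 20·log₁₀(31.9/2.5) = 102 − 22.12 = 79.88 dB.
Σ 10^(L/10) = 1.132e+08 → L_total = 10·log₁₀(1.132e+08) = 80.54 dB.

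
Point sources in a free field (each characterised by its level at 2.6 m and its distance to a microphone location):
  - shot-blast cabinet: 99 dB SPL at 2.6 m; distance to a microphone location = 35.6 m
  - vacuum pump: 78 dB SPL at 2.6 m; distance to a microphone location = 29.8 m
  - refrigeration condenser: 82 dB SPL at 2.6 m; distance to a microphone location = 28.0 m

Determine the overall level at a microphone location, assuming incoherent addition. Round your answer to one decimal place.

Apply inverse-square spreading to bring every level to the receiver, then sum 10^(L/10).
shot-blast cabinet: 99 − 20·log₁₀(35.6/2.6) = 99 − 22.73 = 76.27 dB SPL.
vacuum pump: 78 − 20·log₁₀(29.8/2.6) = 78 − 21.18 = 56.82 dB SPL.
refrigeration condenser: 82 − 20·log₁₀(28.0/2.6) = 82 − 20.64 = 61.36 dB SPL.
Σ 10^(L/10) = 4.422e+07 → L_total = 10·log₁₀(4.422e+07) = 76.46 dB SPL.

76.5 dB SPL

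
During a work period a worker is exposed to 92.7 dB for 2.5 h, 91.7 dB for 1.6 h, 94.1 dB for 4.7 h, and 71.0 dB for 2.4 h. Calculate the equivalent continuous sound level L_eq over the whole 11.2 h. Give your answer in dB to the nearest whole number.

92 dB

L_eq = 10·log₁₀[(1/T)·Σ tᵢ·10^(Lᵢ/10)] with T = 11.2 h.
Σ tᵢ·10^(Lᵢ/10) = 2.5·10^(92.7/10) + 1.6·10^(91.7/10) + 4.7·10^(94.1/10) + 2.4·10^(71.0/10) = 1.913e+10.
L_eq = 10·log₁₀(1.913e+10/11.2) = 92.33 dB.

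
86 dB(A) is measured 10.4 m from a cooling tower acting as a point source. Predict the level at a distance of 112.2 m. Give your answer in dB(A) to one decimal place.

65.3 dB(A)

Spherical spreading from a point source gives a 20·log₁₀(r₂/r₁) drop.
L₂ = 86 − 20·log₁₀(112.2/10.4) = 86 − 20.659 = 65.34 dB(A).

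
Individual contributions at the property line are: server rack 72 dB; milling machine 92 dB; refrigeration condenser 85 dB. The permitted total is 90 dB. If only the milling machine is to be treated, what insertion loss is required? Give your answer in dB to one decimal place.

3.8 dB

The untreated sources together contribute 10^(72/10) + 10^(85/10) = 3.321e+08, i.e. 85.21 dB.
The limit corresponds to 10^(90/10) = 1.000e+09; subtracting the fixed part leaves 6.679e+08 for the milling machine, i.e. 88.25 dB.
Required insertion loss = 92 − 88.25 = 3.75 dB.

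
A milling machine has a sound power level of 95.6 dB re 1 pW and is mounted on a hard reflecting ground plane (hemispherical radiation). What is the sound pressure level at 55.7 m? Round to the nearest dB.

53 dB

The power spreads over a hemisphere of area 2π·r², so L_p = L_w − 10·log₁₀(2π·r²).
2π·r² = 1.949e+04 m², 10·log₁₀ of that is 42.899 dB.
L_p = 95.6 − 42.899 = 52.70 dB.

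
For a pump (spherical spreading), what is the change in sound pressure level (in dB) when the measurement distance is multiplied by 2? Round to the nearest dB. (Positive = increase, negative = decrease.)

-6 dB

With spherical spreading the level changes by −20·log₁₀(r₂/r₁).
ΔL = −20·log₁₀(2) = -6.02 dB.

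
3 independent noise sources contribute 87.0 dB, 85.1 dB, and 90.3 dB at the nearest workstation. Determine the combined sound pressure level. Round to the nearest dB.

For uncorrelated sources the intensities add, so convert each level to linear form, sum, and take 10·log₁₀ of the total.
Σ 10^(L/10) = 10^(87.0/10) + 10^(85.1/10) + 10^(90.3/10) = 1.896e+09.
L_total = 10·log₁₀(1.896e+09) = 92.78 dB.

93 dB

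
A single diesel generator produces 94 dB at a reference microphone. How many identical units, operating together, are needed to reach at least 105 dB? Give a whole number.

13

N identical sources give L₁ + 10·log₁₀ N, so require 10·log₁₀ N ≥ 105 − 94 = 11.0 dB.
N ≥ 10^(11.0/10) = 12.589, so N = 13.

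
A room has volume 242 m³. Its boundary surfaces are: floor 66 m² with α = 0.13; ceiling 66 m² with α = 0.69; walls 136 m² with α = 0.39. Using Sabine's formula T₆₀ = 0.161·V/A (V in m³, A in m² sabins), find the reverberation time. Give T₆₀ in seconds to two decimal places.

0.36 s

Total absorption A = 66·0.13 + 66·0.69 + 136·0.39 = 107.16 m² sabins.
T₆₀ = 0.161·V/A = 0.161·242/107.16 = 0.364 s.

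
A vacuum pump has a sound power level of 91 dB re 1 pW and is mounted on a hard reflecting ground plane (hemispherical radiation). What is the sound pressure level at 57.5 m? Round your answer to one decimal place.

L_p = L_w − 10·log₁₀(2π·r²) with r = 57.5 m.
2π·r² = 2.077e+04 m², 10·log₁₀ of that is 43.175 dB.
L_p = 91 − 43.175 = 47.82 dB.

47.8 dB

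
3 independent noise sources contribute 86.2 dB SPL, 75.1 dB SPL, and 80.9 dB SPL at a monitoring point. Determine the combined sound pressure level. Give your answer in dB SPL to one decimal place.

For uncorrelated sources the intensities add, so convert each level to linear form, sum, and take 10·log₁₀ of the total.
Σ 10^(L/10) = 10^(86.2/10) + 10^(75.1/10) + 10^(80.9/10) = 5.723e+08.
L_total = 10·log₁₀(5.723e+08) = 87.58 dB SPL.

87.6 dB SPL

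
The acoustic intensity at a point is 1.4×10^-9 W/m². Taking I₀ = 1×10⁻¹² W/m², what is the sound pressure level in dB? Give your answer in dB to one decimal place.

Dividing by I₀ shifts the exponent by 12: I/I₀ = 1.4×10^3.
L = 10·(0.1461 + 3) = 31.46 dB.

31.5 dB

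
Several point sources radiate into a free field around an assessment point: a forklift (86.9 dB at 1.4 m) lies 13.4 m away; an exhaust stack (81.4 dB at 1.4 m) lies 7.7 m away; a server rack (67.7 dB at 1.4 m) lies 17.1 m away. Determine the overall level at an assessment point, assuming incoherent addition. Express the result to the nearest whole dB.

Propagate each source to the receiver with L = L_ref − 20·log₁₀(r/r_ref), then add intensities.
forklift: 86.9 − 20·log₁₀(13.4/1.4) = 86.9 − 19.62 = 67.28 dB.
exhaust stack: 81.4 − 20·log₁₀(7.7/1.4) = 81.4 − 14.81 = 66.59 dB.
server rack: 67.7 − 20·log₁₀(17.1/1.4) = 67.7 − 21.74 = 45.96 dB.
Σ 10^(L/10) = 9.949e+06 → L_total = 10·log₁₀(9.949e+06) = 69.98 dB.

70 dB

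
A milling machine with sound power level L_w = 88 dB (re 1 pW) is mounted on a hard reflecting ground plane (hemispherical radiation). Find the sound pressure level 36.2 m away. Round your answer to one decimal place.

48.8 dB

The power spreads over a hemisphere of area 2π·r², so L_p = L_w − 10·log₁₀(2π·r²).
2π·r² = 8234 m², 10·log₁₀ of that is 39.156 dB.
L_p = 88 − 39.156 = 48.84 dB.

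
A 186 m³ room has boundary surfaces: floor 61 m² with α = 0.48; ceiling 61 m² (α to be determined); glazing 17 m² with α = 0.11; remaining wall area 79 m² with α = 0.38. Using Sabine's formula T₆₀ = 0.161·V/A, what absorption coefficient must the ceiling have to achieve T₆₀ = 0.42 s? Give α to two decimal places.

0.17

From T₆₀ = 0.161·V/A, the target T₆₀ = 0.42 s needs A = 0.161·186/0.42 = 71.30 m².
Absorption from the other surfaces = 61·0.48 + 17·0.11 + 79·0.38 = 61.17 m², so the ceiling must supply 10.13 m² over 61 m².
α = 10.13/61 = 0.166.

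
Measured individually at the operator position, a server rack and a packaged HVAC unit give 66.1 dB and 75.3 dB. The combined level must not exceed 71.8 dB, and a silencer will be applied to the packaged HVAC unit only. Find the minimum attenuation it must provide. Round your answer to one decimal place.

4.9 dB

Everything except the packaged HVAC unit sums to 10^(66.1/10) = 4.074e+06 in linear terms, 66.10 dB.
To meet 71.8 dB overall, the treated packaged HVAC unit may contribute at most 10^(71.8/10) − 4.074e+06 = 1.106e+07, i.e. 70.44 dB.
Required insertion loss = 75.3 − 70.44 = 4.86 dB.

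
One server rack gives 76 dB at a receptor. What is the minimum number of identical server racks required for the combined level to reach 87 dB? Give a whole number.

Need L₁ + 10·log₁₀ N ≥ 87, i.e. log₁₀ N ≥ 1.10.
N ≥ 10^(11.0/10) = 12.589, so N = 13.

13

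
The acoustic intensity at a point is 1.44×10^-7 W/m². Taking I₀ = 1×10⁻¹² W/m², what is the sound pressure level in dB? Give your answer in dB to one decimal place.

Dividing by I₀ shifts the exponent by 12: I/I₀ = 1.44×10^5.
L = 10·(0.1584 + 5) = 51.58 dB.

51.6 dB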